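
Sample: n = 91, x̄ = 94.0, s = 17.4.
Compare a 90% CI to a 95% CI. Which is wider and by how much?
95% CI is wider by 1.19

df = 90
90% CI: t* = 1.662, (90.97, 97.03), width = 2 · t* · s/√n = 6.06
95% CI: t* = 1.987, (90.38, 97.62), width = 2 · t* · s/√n = 7.25

The 95% CI is wider by 7.25 - 6.06 = 1.19.
Higher confidence requires a wider interval.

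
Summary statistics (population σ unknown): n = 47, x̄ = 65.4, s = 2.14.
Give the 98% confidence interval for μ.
(64.65, 66.15)

t-interval (σ unknown):
df = n - 1 = 46
t* = 2.410 for 98% confidence

Margin of error = t* · s/√n = 2.410 · 2.14/√47 = 0.75

CI: (64.65, 66.15)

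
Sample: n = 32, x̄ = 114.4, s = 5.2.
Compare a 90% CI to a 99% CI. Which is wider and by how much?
99% CI is wider by 1.92

df = 31
90% CI: t* = 1.696, (112.84, 115.96), width = 2 · t* · s/√n = 3.12
99% CI: t* = 2.744, (111.88, 116.92), width = 2 · t* · s/√n = 5.04

The 99% CI is wider by 5.04 - 3.12 = 1.92.
Higher confidence requires a wider interval.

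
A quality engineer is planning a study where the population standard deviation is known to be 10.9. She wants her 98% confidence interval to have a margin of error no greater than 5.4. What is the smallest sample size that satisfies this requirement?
n ≥ 23

For margin E ≤ 5.4:
n ≥ (z* · σ / E)²
n ≥ (2.326 · 10.9 / 5.4)²
n ≥ 22.04

Minimum n = 23 (rounding up)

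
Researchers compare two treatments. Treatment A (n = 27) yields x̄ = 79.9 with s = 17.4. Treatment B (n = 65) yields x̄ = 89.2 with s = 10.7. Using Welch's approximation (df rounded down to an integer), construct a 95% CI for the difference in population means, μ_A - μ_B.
(-16.62, -1.98)

Difference: x̄₁ - x̄₂ = -9.30
SE = √(s₁²/n₁ + s₂²/n₂) = √(17.4²/27 + 10.7²/65) = 3.6020
df = 34.46 → 34 (Welch–Satterthwaite, rounded down)
t* = 2.032

CI: -9.30 ± 2.032 · 3.6020 = -9.30 ± 7.32 = (-16.62, -1.98)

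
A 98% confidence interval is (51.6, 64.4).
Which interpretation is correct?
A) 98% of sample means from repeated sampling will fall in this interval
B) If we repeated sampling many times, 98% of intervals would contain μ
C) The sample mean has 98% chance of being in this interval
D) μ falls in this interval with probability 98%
B

A) Wrong — coverage applies to intervals containing μ, not to future x̄ values.
B) Correct — this is the frequentist long-run coverage interpretation.
C) Wrong — x̄ is observed and sits in the interval by construction.
D) Wrong — μ is fixed; the randomness lives in the interval, not in μ.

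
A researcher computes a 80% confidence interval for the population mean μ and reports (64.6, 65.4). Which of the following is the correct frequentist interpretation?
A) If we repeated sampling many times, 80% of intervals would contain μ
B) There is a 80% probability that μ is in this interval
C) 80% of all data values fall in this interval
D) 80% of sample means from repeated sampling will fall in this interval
A

A) Correct — this is the frequentist long-run coverage interpretation.
B) Wrong — μ is fixed; the randomness lives in the interval, not in μ.
C) Wrong — a CI is about the parameter μ, not individual data values.
D) Wrong — coverage applies to intervals containing μ, not to future x̄ values.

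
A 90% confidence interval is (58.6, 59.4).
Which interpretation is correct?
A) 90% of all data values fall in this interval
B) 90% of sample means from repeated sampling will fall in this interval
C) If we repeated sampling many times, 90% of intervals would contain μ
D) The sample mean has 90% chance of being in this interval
C

A) Wrong — a CI is about the parameter μ, not individual data values.
B) Wrong — coverage applies to intervals containing μ, not to future x̄ values.
C) Correct — this is the frequentist long-run coverage interpretation.
D) Wrong — x̄ is observed and sits in the interval by construction.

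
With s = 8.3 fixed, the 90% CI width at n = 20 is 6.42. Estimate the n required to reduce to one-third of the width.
n ≈ 180

CI width ∝ 1/√n
To reduce width by factor 3, need √n to grow by 3 → need 3² = 9 times as many samples.

Current: n = 20, width = 6.42
New: n = 180, width ≈ 2.05

Width reduced by factor of 6.42/2.05 = 3.13.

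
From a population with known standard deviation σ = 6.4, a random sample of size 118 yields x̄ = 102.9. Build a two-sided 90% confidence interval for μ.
(101.93, 103.87)

z-interval (σ known):
z* = 1.645 for 90% confidence

Margin of error = z* · σ/√n = 1.645 · 6.4/√118 = 0.97

CI: (102.9 - 0.97, 102.9 + 0.97) = (101.93, 103.87)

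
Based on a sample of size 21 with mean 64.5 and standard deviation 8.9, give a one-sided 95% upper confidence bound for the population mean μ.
μ ≤ 67.85

Upper bound (one-sided):
t* = 1.725 (one-sided for 95%)
Upper bound = x̄ + t* · s/√n = 64.5 + 1.725 · 8.9/√21 = 67.85

We are 95% confident that μ ≤ 67.85.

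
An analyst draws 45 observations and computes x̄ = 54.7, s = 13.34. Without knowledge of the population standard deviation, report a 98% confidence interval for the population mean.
(49.90, 59.50)

t-interval (σ unknown):
df = n - 1 = 44
t* = 2.414 for 98% confidence

Margin of error = t* · s/√n = 2.414 · 13.34/√45 = 4.80

CI: (49.90, 59.50)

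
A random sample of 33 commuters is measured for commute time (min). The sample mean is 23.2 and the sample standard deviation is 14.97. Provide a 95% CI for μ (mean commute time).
(17.89, 28.51)

t-interval (σ unknown):
df = n - 1 = 32
t* = 2.037 for 95% confidence

Margin of error = t* · s/√n = 2.037 · 14.97/√33 = 5.31

CI: (17.89, 28.51)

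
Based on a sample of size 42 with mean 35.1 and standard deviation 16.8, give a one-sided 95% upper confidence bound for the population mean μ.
μ ≤ 39.46

Upper bound (one-sided):
t* = 1.683 (one-sided for 95%)
Upper bound = x̄ + t* · s/√n = 35.1 + 1.683 · 16.8/√42 = 39.46

We are 95% confident that μ ≤ 39.46.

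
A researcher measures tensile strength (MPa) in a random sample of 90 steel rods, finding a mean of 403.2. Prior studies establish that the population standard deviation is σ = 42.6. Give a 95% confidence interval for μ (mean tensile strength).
(394.40, 412.00)

z-interval (σ known):
z* = 1.960 for 95% confidence

Margin of error = z* · σ/√n = 1.960 · 42.6/√90 = 8.80

CI: (403.2 - 8.80, 403.2 + 8.80) = (394.40, 412.00)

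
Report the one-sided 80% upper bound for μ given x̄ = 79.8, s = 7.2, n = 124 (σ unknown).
μ ≤ 80.35

Upper bound (one-sided):
t* = 0.845 (one-sided for 80%)
Upper bound = x̄ + t* · s/√n = 79.8 + 0.845 · 7.2/√124 = 80.35

We are 80% confident that μ ≤ 80.35.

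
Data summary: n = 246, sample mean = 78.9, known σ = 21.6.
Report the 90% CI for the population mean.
(76.63, 81.17)

z-interval (σ known):
z* = 1.645 for 90% confidence

Margin of error = z* · σ/√n = 1.645 · 21.6/√246 = 2.27

CI: (78.9 - 2.27, 78.9 + 2.27) = (76.63, 81.17)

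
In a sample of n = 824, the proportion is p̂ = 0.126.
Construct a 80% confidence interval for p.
(0.111, 0.141)

Proportion CI:
SE = √(p̂(1-p̂)/n) = √(0.126 · 0.874 / 824) = 0.01156

z* = 1.282
Margin = z* · SE = 1.282 · 0.01156 = 0.0148

CI: 0.126 ± 0.0148 = (0.111, 0.141)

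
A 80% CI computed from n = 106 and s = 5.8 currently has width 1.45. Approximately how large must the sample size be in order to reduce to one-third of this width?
n ≈ 954

CI width ∝ 1/√n
To reduce width by factor 3, need √n to grow by 3 → need 3² = 9 times as many samples.

Current: n = 106, width = 1.45
New: n = 954, width ≈ 0.48

Width reduced by factor of 1.45/0.48 = 3.02.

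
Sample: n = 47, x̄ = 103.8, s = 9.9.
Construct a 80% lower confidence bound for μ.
μ ≥ 102.57

Lower bound (one-sided):
t* = 0.850 (one-sided for 80%)
Lower bound = x̄ - t* · s/√n = 103.8 - 0.850 · 9.9/√47 = 102.57

We are 80% confident that μ ≥ 102.57.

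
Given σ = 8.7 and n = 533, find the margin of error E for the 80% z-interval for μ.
Margin of error = 0.48

Margin of error = z* · σ/√n
= 1.282 · 8.7/√533
= 1.282 · 8.7/23.0868
= 0.48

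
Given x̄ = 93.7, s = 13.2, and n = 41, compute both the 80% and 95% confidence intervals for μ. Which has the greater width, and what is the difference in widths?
95% CI is wider by 2.96

df = 40
80% CI: t* = 1.303, (91.01, 96.39), width = 2 · t* · s/√n = 5.37
95% CI: t* = 2.021, (89.53, 97.87), width = 2 · t* · s/√n = 8.33

The 95% CI is wider by 8.33 - 5.37 = 2.96.
Higher confidence requires a wider interval.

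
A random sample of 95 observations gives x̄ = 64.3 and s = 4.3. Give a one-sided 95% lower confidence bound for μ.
μ ≥ 63.57

Lower bound (one-sided):
t* = 1.661 (one-sided for 95%)
Lower bound = x̄ - t* · s/√n = 64.3 - 1.661 · 4.3/√95 = 63.57

We are 95% confident that μ ≥ 63.57.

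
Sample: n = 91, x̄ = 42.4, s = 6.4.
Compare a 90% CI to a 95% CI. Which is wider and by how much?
95% CI is wider by 0.44

df = 90
90% CI: t* = 1.662, (41.28, 43.52), width = 2 · t* · s/√n = 2.23
95% CI: t* = 1.987, (41.07, 43.73), width = 2 · t* · s/√n = 2.67

The 95% CI is wider by 2.67 - 2.23 = 0.44.
Higher confidence requires a wider interval.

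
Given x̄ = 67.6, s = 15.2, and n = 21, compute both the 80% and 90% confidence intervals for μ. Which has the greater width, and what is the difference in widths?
90% CI is wider by 2.65

df = 20
80% CI: t* = 1.325, (63.21, 71.99), width = 2 · t* · s/√n = 8.79
90% CI: t* = 1.725, (61.88, 73.32), width = 2 · t* · s/√n = 11.44

The 90% CI is wider by 11.44 - 8.79 = 2.65.
Higher confidence requires a wider interval.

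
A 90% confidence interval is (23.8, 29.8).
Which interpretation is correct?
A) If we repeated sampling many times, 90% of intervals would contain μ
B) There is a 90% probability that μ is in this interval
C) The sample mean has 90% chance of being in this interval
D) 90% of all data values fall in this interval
A

A) Correct — this is the frequentist long-run coverage interpretation.
B) Wrong — μ is fixed; the randomness lives in the interval, not in μ.
C) Wrong — x̄ is observed and sits in the interval by construction.
D) Wrong — a CI is about the parameter μ, not individual data values.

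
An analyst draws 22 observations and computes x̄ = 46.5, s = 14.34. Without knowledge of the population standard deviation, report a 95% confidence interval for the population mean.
(40.14, 52.86)

t-interval (σ unknown):
df = n - 1 = 21
t* = 2.080 for 95% confidence

Margin of error = t* · s/√n = 2.080 · 14.34/√22 = 6.36

CI: (40.14, 52.86)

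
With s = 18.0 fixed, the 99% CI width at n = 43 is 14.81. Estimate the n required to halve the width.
n ≈ 172

CI width ∝ 1/√n
To reduce width by factor 2, need √n to grow by 2 → need 2² = 4 times as many samples.

Current: n = 43, width = 14.81
New: n = 172, width ≈ 7.15

Width reduced by factor of 14.81/7.15 = 2.07.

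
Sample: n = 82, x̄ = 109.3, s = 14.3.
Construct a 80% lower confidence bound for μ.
μ ≥ 107.96

Lower bound (one-sided):
t* = 0.846 (one-sided for 80%)
Lower bound = x̄ - t* · s/√n = 109.3 - 0.846 · 14.3/√82 = 107.96

We are 80% confident that μ ≥ 107.96.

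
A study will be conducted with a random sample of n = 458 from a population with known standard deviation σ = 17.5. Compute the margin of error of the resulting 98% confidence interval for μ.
Margin of error = 1.90

Margin of error = z* · σ/√n
= 2.326 · 17.5/√458
= 2.326 · 17.5/21.4009
= 1.90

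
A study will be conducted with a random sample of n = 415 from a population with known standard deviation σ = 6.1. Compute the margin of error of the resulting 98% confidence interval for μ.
Margin of error = 0.70

Margin of error = z* · σ/√n
= 2.326 · 6.1/√415
= 2.326 · 6.1/20.3715
= 0.70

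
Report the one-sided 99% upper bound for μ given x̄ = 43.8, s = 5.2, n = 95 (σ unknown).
μ ≤ 45.06

Upper bound (one-sided):
t* = 2.367 (one-sided for 99%)
Upper bound = x̄ + t* · s/√n = 43.8 + 2.367 · 5.2/√95 = 45.06

We are 99% confident that μ ≤ 45.06.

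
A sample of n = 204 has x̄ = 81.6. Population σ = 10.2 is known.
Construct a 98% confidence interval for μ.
(79.94, 83.26)

z-interval (σ known):
z* = 2.326 for 98% confidence

Margin of error = z* · σ/√n = 2.326 · 10.2/√204 = 1.66

CI: (81.6 - 1.66, 81.6 + 1.66) = (79.94, 83.26)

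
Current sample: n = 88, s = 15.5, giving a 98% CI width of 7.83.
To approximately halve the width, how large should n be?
n ≈ 352

CI width ∝ 1/√n
To reduce width by factor 2, need √n to grow by 2 → need 2² = 4 times as many samples.

Current: n = 88, width = 7.83
New: n = 352, width ≈ 3.86

Width reduced by factor of 7.83/3.86 = 2.03.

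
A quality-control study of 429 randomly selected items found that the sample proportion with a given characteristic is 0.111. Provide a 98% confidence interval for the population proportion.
(0.076, 0.146)

Proportion CI:
SE = √(p̂(1-p̂)/n) = √(0.111 · 0.889 / 429) = 0.01517

z* = 2.326
Margin = z* · SE = 2.326 · 0.01517 = 0.0353

CI: 0.111 ± 0.0353 = (0.076, 0.146)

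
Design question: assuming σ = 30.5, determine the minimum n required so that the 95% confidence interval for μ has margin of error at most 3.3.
n ≥ 329

For margin E ≤ 3.3:
n ≥ (z* · σ / E)²
n ≥ (1.960 · 30.5 / 3.3)²
n ≥ 328.16

Minimum n = 329 (rounding up)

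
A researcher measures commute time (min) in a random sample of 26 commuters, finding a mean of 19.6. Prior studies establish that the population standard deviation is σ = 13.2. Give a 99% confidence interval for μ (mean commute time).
(12.93, 26.27)

z-interval (σ known):
z* = 2.576 for 99% confidence

Margin of error = z* · σ/√n = 2.576 · 13.2/√26 = 6.67

CI: (19.6 - 6.67, 19.6 + 6.67) = (12.93, 26.27)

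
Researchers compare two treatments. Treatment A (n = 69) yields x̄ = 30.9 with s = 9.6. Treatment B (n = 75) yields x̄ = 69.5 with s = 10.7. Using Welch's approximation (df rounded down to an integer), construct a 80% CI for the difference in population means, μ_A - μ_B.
(-40.78, -36.42)

Difference: x̄₁ - x̄₂ = -38.60
SE = √(s₁²/n₁ + s₂²/n₂) = √(9.6²/69 + 10.7²/75) = 1.6918
df = 141.92 → 141 (Welch–Satterthwaite, rounded down)
t* = 1.288

CI: -38.60 ± 1.288 · 1.6918 = -38.60 ± 2.18 = (-40.78, -36.42)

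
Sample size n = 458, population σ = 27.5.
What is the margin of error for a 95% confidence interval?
Margin of error = 2.52

Margin of error = z* · σ/√n
= 1.960 · 27.5/√458
= 1.960 · 27.5/21.4009
= 2.52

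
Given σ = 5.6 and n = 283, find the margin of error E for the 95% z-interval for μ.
Margin of error = 0.65

Margin of error = z* · σ/√n
= 1.960 · 5.6/√283
= 1.960 · 5.6/16.8226
= 0.65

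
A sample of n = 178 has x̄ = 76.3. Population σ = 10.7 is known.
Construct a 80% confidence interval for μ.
(75.27, 77.33)

z-interval (σ known):
z* = 1.282 for 80% confidence

Margin of error = z* · σ/√n = 1.282 · 10.7/√178 = 1.03

CI: (76.3 - 1.03, 76.3 + 1.03) = (75.27, 77.33)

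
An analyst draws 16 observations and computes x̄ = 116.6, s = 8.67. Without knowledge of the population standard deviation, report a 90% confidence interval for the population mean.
(112.80, 120.40)

t-interval (σ unknown):
df = n - 1 = 15
t* = 1.753 for 90% confidence

Margin of error = t* · s/√n = 1.753 · 8.67/√16 = 3.80

CI: (112.80, 120.40)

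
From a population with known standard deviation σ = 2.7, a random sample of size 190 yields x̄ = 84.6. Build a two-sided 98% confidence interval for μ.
(84.14, 85.06)

z-interval (σ known):
z* = 2.326 for 98% confidence

Margin of error = z* · σ/√n = 2.326 · 2.7/√190 = 0.46

CI: (84.6 - 0.46, 84.6 + 0.46) = (84.14, 85.06)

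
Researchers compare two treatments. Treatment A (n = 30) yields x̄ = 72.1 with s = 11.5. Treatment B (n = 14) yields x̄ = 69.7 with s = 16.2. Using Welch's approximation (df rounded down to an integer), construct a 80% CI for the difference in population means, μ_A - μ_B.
(-3.99, 8.79)

Difference: x̄₁ - x̄₂ = 2.40
SE = √(s₁²/n₁ + s₂²/n₂) = √(11.5²/30 + 16.2²/14) = 4.8119
df = 19.35 → 19 (Welch–Satterthwaite, rounded down)
t* = 1.328

CI: 2.40 ± 1.328 · 4.8119 = 2.40 ± 6.39 = (-3.99, 8.79)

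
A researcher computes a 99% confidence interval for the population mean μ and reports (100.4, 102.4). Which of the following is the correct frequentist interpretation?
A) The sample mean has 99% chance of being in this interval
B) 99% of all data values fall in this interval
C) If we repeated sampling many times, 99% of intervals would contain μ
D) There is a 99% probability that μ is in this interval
C

A) Wrong — x̄ is observed and sits in the interval by construction.
B) Wrong — a CI is about the parameter μ, not individual data values.
C) Correct — this is the frequentist long-run coverage interpretation.
D) Wrong — μ is fixed; the randomness lives in the interval, not in μ.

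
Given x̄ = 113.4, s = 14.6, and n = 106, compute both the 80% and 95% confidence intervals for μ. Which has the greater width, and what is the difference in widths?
95% CI is wider by 1.96

df = 105
80% CI: t* = 1.290, (111.57, 115.23), width = 2 · t* · s/√n = 3.66
95% CI: t* = 1.983, (110.59, 116.21), width = 2 · t* · s/√n = 5.62

The 95% CI is wider by 5.62 - 3.66 = 1.96.
Higher confidence requires a wider interval.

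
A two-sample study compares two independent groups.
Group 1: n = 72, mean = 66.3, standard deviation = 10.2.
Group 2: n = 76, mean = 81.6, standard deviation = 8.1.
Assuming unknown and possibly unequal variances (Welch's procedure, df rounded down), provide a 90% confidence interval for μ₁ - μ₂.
(-17.82, -12.78)

Difference: x̄₁ - x̄₂ = -15.30
SE = √(s₁²/n₁ + s₂²/n₂) = √(10.2²/72 + 8.1²/76) = 1.5193
df = 135.42 → 135 (Welch–Satterthwaite, rounded down)
t* = 1.656

CI: -15.30 ± 1.656 · 1.5193 = -15.30 ± 2.52 = (-17.82, -12.78)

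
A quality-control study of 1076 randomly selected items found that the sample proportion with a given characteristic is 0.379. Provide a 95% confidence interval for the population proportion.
(0.350, 0.408)

Proportion CI:
SE = √(p̂(1-p̂)/n) = √(0.379 · 0.621 / 1076) = 0.01479

z* = 1.960
Margin = z* · SE = 1.960 · 0.01479 = 0.0290

CI: 0.379 ± 0.0290 = (0.350, 0.408)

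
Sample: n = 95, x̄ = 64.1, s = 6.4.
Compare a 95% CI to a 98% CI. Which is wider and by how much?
98% CI is wider by 0.50

df = 94
95% CI: t* = 1.986, (62.80, 65.40), width = 2 · t* · s/√n = 2.61
98% CI: t* = 2.367, (62.55, 65.65), width = 2 · t* · s/√n = 3.11

The 98% CI is wider by 3.11 - 2.61 = 0.50.
Higher confidence requires a wider interval.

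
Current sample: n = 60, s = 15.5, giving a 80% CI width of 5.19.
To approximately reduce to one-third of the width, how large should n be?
n ≈ 540

CI width ∝ 1/√n
To reduce width by factor 3, need √n to grow by 3 → need 3² = 9 times as many samples.

Current: n = 60, width = 5.19
New: n = 540, width ≈ 1.71

Width reduced by factor of 5.19/1.71 = 3.04.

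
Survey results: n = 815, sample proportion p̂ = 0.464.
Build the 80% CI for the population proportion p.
(0.442, 0.486)

Proportion CI:
SE = √(p̂(1-p̂)/n) = √(0.464 · 0.536 / 815) = 0.01747

z* = 1.282
Margin = z* · SE = 1.282 · 0.01747 = 0.0224

CI: 0.464 ± 0.0224 = (0.442, 0.486)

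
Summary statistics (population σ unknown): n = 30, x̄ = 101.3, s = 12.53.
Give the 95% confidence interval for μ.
(96.62, 105.98)

t-interval (σ unknown):
df = n - 1 = 29
t* = 2.045 for 95% confidence

Margin of error = t* · s/√n = 2.045 · 12.53/√30 = 4.68

CI: (96.62, 105.98)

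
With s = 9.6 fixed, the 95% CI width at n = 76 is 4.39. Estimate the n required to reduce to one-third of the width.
n ≈ 684

CI width ∝ 1/√n
To reduce width by factor 3, need √n to grow by 3 → need 3² = 9 times as many samples.

Current: n = 76, width = 4.39
New: n = 684, width ≈ 1.44

Width reduced by factor of 4.39/1.44 = 3.05.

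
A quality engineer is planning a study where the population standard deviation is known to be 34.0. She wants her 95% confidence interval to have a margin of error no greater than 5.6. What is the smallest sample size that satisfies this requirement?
n ≥ 142

For margin E ≤ 5.6:
n ≥ (z* · σ / E)²
n ≥ (1.960 · 34.0 / 5.6)²
n ≥ 141.61

Minimum n = 142 (rounding up)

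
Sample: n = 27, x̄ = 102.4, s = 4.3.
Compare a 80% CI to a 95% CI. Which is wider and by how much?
95% CI is wider by 1.22

df = 26
80% CI: t* = 1.315, (101.31, 103.49), width = 2 · t* · s/√n = 2.18
95% CI: t* = 2.056, (100.70, 104.10), width = 2 · t* · s/√n = 3.40

The 95% CI is wider by 3.40 - 2.18 = 1.22.
Higher confidence requires a wider interval.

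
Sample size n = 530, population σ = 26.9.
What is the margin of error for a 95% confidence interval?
Margin of error = 2.29

Margin of error = z* · σ/√n
= 1.960 · 26.9/√530
= 1.960 · 26.9/23.0217
= 2.29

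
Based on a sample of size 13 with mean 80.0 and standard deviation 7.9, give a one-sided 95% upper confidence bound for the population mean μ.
μ ≤ 83.90

Upper bound (one-sided):
t* = 1.782 (one-sided for 95%)
Upper bound = x̄ + t* · s/√n = 80.0 + 1.782 · 7.9/√13 = 83.90

We are 95% confident that μ ≤ 83.90.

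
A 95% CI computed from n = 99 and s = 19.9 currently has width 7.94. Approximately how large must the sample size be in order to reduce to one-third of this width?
n ≈ 891

CI width ∝ 1/√n
To reduce width by factor 3, need √n to grow by 3 → need 3² = 9 times as many samples.

Current: n = 99, width = 7.94
New: n = 891, width ≈ 2.62

Width reduced by factor of 7.94/2.62 = 3.03.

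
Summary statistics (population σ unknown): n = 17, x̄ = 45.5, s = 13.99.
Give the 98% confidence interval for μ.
(36.74, 54.26)

t-interval (σ unknown):
df = n - 1 = 16
t* = 2.583 for 98% confidence

Margin of error = t* · s/√n = 2.583 · 13.99/√17 = 8.76

CI: (36.74, 54.26)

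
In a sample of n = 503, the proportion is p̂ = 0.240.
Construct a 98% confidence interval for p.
(0.196, 0.284)

Proportion CI:
SE = √(p̂(1-p̂)/n) = √(0.240 · 0.760 / 503) = 0.01904

z* = 2.326
Margin = z* · SE = 2.326 · 0.01904 = 0.0443

CI: 0.240 ± 0.0443 = (0.196, 0.284)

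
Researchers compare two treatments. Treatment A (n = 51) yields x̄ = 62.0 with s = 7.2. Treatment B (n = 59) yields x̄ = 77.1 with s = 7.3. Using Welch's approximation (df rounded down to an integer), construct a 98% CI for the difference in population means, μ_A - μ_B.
(-18.37, -11.83)

Difference: x̄₁ - x̄₂ = -15.10
SE = √(s₁²/n₁ + s₂²/n₂) = √(7.2²/51 + 7.3²/59) = 1.3855
df = 106.11 → 106 (Welch–Satterthwaite, rounded down)
t* = 2.362

CI: -15.10 ± 2.362 · 1.3855 = -15.10 ± 3.27 = (-18.37, -11.83)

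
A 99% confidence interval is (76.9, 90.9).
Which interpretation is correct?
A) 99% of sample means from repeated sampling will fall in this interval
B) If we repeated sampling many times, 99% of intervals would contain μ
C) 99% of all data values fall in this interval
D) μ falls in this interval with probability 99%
B

A) Wrong — coverage applies to intervals containing μ, not to future x̄ values.
B) Correct — this is the frequentist long-run coverage interpretation.
C) Wrong — a CI is about the parameter μ, not individual data values.
D) Wrong — μ is fixed; the randomness lives in the interval, not in μ.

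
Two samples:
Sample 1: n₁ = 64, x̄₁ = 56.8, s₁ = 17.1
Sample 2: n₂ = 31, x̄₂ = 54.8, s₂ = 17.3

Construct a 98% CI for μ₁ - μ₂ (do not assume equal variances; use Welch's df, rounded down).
(-7.02, 11.02)

Difference: x̄₁ - x̄₂ = 2.00
SE = √(s₁²/n₁ + s₂²/n₂) = √(17.1²/64 + 17.3²/31) = 3.7714
df = 58.84 → 58 (Welch–Satterthwaite, rounded down)
t* = 2.392

CI: 2.00 ± 2.392 · 3.7714 = 2.00 ± 9.02 = (-7.02, 11.02)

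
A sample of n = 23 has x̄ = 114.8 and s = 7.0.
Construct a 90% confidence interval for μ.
(112.29, 117.31)

t-interval (σ unknown):
df = n - 1 = 22
t* = 1.717 for 90% confidence

Margin of error = t* · s/√n = 1.717 · 7.0/√23 = 2.51

CI: (112.29, 117.31)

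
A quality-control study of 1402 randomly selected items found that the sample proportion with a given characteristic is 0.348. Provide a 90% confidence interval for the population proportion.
(0.327, 0.369)

Proportion CI:
SE = √(p̂(1-p̂)/n) = √(0.348 · 0.652 / 1402) = 0.01272

z* = 1.645
Margin = z* · SE = 1.645 · 0.01272 = 0.0209

CI: 0.348 ± 0.0209 = (0.327, 0.369)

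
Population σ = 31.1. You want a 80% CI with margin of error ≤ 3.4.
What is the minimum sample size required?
n ≥ 138

For margin E ≤ 3.4:
n ≥ (z* · σ / E)²
n ≥ (1.282 · 31.1 / 3.4)²
n ≥ 137.51

Minimum n = 138 (rounding up)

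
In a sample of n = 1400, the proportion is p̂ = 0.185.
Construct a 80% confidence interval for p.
(0.172, 0.198)

Proportion CI:
SE = √(p̂(1-p̂)/n) = √(0.185 · 0.815 / 1400) = 0.01038

z* = 1.282
Margin = z* · SE = 1.282 · 0.01038 = 0.0133

CI: 0.185 ± 0.0133 = (0.172, 0.198)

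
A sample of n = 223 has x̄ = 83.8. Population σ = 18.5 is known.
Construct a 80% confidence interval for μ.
(82.21, 85.39)

z-interval (σ known):
z* = 1.282 for 80% confidence

Margin of error = z* · σ/√n = 1.282 · 18.5/√223 = 1.59

CI: (83.8 - 1.59, 83.8 + 1.59) = (82.21, 85.39)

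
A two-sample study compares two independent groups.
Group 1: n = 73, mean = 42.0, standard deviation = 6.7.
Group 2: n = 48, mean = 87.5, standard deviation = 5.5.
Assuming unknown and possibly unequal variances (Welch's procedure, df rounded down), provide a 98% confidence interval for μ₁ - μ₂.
(-48.13, -42.87)

Difference: x̄₁ - x̄₂ = -45.50
SE = √(s₁²/n₁ + s₂²/n₂) = √(6.7²/73 + 5.5²/48) = 1.1159
df = 113.15 → 113 (Welch–Satterthwaite, rounded down)
t* = 2.360

CI: -45.50 ± 2.360 · 1.1159 = -45.50 ± 2.63 = (-48.13, -42.87)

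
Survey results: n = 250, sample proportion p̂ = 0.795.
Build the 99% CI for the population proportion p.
(0.729, 0.861)

Proportion CI:
SE = √(p̂(1-p̂)/n) = √(0.795 · 0.205 / 250) = 0.02553

z* = 2.576
Margin = z* · SE = 2.576 · 0.02553 = 0.0658

CI: 0.795 ± 0.0658 = (0.729, 0.861)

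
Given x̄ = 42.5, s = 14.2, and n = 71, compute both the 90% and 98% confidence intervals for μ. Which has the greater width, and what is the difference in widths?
98% CI is wider by 2.41

df = 70
90% CI: t* = 1.667, (39.69, 45.31), width = 2 · t* · s/√n = 5.62
98% CI: t* = 2.381, (38.49, 46.51), width = 2 · t* · s/√n = 8.03

The 98% CI is wider by 8.03 - 5.62 = 2.41.
Higher confidence requires a wider interval.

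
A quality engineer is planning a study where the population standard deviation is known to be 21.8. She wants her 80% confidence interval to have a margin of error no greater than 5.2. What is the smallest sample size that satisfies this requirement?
n ≥ 29

For margin E ≤ 5.2:
n ≥ (z* · σ / E)²
n ≥ (1.282 · 21.8 / 5.2)²
n ≥ 28.89

Minimum n = 29 (rounding up)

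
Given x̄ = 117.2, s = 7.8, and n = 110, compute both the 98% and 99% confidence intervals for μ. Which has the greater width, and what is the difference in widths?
99% CI is wider by 0.39

df = 109
98% CI: t* = 2.361, (115.44, 118.96), width = 2 · t* · s/√n = 3.51
99% CI: t* = 2.622, (115.25, 119.15), width = 2 · t* · s/√n = 3.90

The 99% CI is wider by 3.90 - 3.51 = 0.39.
Higher confidence requires a wider interval.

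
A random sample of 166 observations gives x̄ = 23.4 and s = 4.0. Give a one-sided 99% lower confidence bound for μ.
μ ≥ 22.67

Lower bound (one-sided):
t* = 2.349 (one-sided for 99%)
Lower bound = x̄ - t* · s/√n = 23.4 - 2.349 · 4.0/√166 = 22.67

We are 99% confident that μ ≥ 22.67.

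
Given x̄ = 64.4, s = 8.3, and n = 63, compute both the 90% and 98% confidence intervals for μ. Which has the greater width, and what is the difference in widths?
98% CI is wider by 1.50

df = 62
90% CI: t* = 1.670, (62.65, 66.15), width = 2 · t* · s/√n = 3.49
98% CI: t* = 2.388, (61.90, 66.90), width = 2 · t* · s/√n = 4.99

The 98% CI is wider by 4.99 - 3.49 = 1.50.
Higher confidence requires a wider interval.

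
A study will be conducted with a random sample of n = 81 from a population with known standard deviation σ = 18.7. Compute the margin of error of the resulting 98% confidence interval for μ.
Margin of error = 4.83

Margin of error = z* · σ/√n
= 2.326 · 18.7/√81
= 2.326 · 18.7/9.0000
= 4.83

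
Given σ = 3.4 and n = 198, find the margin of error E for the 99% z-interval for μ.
Margin of error = 0.62

Margin of error = z* · σ/√n
= 2.576 · 3.4/√198
= 2.576 · 3.4/14.0712
= 0.62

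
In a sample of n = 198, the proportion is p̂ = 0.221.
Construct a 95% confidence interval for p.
(0.163, 0.279)

Proportion CI:
SE = √(p̂(1-p̂)/n) = √(0.221 · 0.779 / 198) = 0.02949

z* = 1.960
Margin = z* · SE = 1.960 · 0.02949 = 0.0578

CI: 0.221 ± 0.0578 = (0.163, 0.279)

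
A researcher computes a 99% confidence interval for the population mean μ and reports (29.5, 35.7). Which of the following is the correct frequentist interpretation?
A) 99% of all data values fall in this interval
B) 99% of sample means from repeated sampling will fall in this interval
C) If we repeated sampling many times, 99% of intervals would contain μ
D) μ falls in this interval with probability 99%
C

A) Wrong — a CI is about the parameter μ, not individual data values.
B) Wrong — coverage applies to intervals containing μ, not to future x̄ values.
C) Correct — this is the frequentist long-run coverage interpretation.
D) Wrong — μ is fixed; the randomness lives in the interval, not in μ.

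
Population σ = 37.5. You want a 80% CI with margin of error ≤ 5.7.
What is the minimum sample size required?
n ≥ 72

For margin E ≤ 5.7:
n ≥ (z* · σ / E)²
n ≥ (1.282 · 37.5 / 5.7)²
n ≥ 71.14

Minimum n = 72 (rounding up)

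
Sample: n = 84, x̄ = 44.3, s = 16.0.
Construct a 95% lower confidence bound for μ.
μ ≥ 41.40

Lower bound (one-sided):
t* = 1.663 (one-sided for 95%)
Lower bound = x̄ - t* · s/√n = 44.3 - 1.663 · 16.0/√84 = 41.40

We are 95% confident that μ ≥ 41.40.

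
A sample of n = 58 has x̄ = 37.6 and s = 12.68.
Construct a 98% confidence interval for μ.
(33.61, 41.59)

t-interval (σ unknown):
df = n - 1 = 57
t* = 2.394 for 98% confidence

Margin of error = t* · s/√n = 2.394 · 12.68/√58 = 3.99

CI: (33.61, 41.59)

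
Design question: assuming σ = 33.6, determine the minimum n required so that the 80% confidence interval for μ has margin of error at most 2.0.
n ≥ 464

For margin E ≤ 2.0:
n ≥ (z* · σ / E)²
n ≥ (1.282 · 33.6 / 2.0)²
n ≥ 463.87

Minimum n = 464 (rounding up)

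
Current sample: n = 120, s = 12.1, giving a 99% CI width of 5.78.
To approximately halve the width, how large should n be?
n ≈ 480

CI width ∝ 1/√n
To reduce width by factor 2, need √n to grow by 2 → need 2² = 4 times as many samples.

Current: n = 120, width = 5.78
New: n = 480, width ≈ 2.86

Width reduced by factor of 5.78/2.86 = 2.02.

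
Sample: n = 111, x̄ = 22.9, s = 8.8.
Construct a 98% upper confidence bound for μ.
μ ≤ 24.64

Upper bound (one-sided):
t* = 2.078 (one-sided for 98%)
Upper bound = x̄ + t* · s/√n = 22.9 + 2.078 · 8.8/√111 = 24.64

We are 98% confident that μ ≤ 24.64.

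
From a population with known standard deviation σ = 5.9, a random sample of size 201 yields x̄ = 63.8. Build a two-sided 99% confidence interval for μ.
(62.73, 64.87)

z-interval (σ known):
z* = 2.576 for 99% confidence

Margin of error = z* · σ/√n = 2.576 · 5.9/√201 = 1.07

CI: (63.8 - 1.07, 63.8 + 1.07) = (62.73, 64.87)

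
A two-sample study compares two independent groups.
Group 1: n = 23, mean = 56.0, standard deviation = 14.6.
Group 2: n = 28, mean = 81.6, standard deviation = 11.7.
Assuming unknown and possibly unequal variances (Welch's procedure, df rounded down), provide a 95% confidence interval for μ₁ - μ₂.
(-33.20, -18.00)

Difference: x̄₁ - x̄₂ = -25.60
SE = √(s₁²/n₁ + s₂²/n₂) = √(14.6²/23 + 11.7²/28) = 3.7625
df = 41.84 → 41 (Welch–Satterthwaite, rounded down)
t* = 2.020

CI: -25.60 ± 2.020 · 3.7625 = -25.60 ± 7.60 = (-33.20, -18.00)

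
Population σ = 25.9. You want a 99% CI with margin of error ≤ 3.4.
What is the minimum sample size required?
n ≥ 386

For margin E ≤ 3.4:
n ≥ (z* · σ / E)²
n ≥ (2.576 · 25.9 / 3.4)²
n ≥ 385.06

Minimum n = 386 (rounding up)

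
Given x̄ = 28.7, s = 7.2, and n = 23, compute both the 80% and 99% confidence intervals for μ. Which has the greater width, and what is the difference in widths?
99% CI is wider by 4.49

df = 22
80% CI: t* = 1.321, (26.72, 30.68), width = 2 · t* · s/√n = 3.97
99% CI: t* = 2.819, (24.47, 32.93), width = 2 · t* · s/√n = 8.46

The 99% CI is wider by 8.46 - 3.97 = 4.49.
Higher confidence requires a wider interval.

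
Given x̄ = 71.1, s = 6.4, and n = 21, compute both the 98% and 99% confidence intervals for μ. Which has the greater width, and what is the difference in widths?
99% CI is wider by 0.89

df = 20
98% CI: t* = 2.528, (67.57, 74.63), width = 2 · t* · s/√n = 7.06
99% CI: t* = 2.845, (67.13, 75.07), width = 2 · t* · s/√n = 7.95

The 99% CI is wider by 7.95 - 7.06 = 0.89.
Higher confidence requires a wider interval.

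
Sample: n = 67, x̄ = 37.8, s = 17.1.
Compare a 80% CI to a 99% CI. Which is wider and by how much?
99% CI is wider by 5.67

df = 66
80% CI: t* = 1.295, (35.09, 40.51), width = 2 · t* · s/√n = 5.41
99% CI: t* = 2.652, (32.26, 43.34), width = 2 · t* · s/√n = 11.08

The 99% CI is wider by 11.08 - 5.41 = 5.67.
Higher confidence requires a wider interval.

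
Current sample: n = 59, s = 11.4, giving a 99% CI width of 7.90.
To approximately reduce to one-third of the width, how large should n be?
n ≈ 531

CI width ∝ 1/√n
To reduce width by factor 3, need √n to grow by 3 → need 3² = 9 times as many samples.

Current: n = 59, width = 7.90
New: n = 531, width ≈ 2.56

Width reduced by factor of 7.90/2.56 = 3.09.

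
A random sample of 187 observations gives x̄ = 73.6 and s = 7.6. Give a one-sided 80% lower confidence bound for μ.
μ ≥ 73.13

Lower bound (one-sided):
t* = 0.844 (one-sided for 80%)
Lower bound = x̄ - t* · s/√n = 73.6 - 0.844 · 7.6/√187 = 73.13

We are 80% confident that μ ≥ 73.13.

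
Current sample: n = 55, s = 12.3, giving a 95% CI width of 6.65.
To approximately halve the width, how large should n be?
n ≈ 220

CI width ∝ 1/√n
To reduce width by factor 2, need √n to grow by 2 → need 2² = 4 times as many samples.

Current: n = 55, width = 6.65
New: n = 220, width ≈ 3.27

Width reduced by factor of 6.65/3.27 = 2.03.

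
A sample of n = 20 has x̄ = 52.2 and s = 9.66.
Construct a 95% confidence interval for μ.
(47.68, 56.72)

t-interval (σ unknown):
df = n - 1 = 19
t* = 2.093 for 95% confidence

Margin of error = t* · s/√n = 2.093 · 9.66/√20 = 4.52

CI: (47.68, 56.72)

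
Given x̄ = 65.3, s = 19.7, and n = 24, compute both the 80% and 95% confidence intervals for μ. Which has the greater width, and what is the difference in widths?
95% CI is wider by 6.03

df = 23
80% CI: t* = 1.319, (60.00, 70.60), width = 2 · t* · s/√n = 10.61
95% CI: t* = 2.069, (56.98, 73.62), width = 2 · t* · s/√n = 16.64

The 95% CI is wider by 16.64 - 10.61 = 6.03.
Higher confidence requires a wider interval.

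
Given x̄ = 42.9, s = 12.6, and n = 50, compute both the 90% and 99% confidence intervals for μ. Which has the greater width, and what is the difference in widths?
99% CI is wider by 3.57

df = 49
90% CI: t* = 1.677, (39.91, 45.89), width = 2 · t* · s/√n = 5.98
99% CI: t* = 2.680, (38.12, 47.68), width = 2 · t* · s/√n = 9.55

The 99% CI is wider by 9.55 - 5.98 = 3.57.
Higher confidence requires a wider interval.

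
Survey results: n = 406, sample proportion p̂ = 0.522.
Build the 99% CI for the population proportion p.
(0.458, 0.586)

Proportion CI:
SE = √(p̂(1-p̂)/n) = √(0.522 · 0.478 / 406) = 0.02479

z* = 2.576
Margin = z* · SE = 2.576 · 0.02479 = 0.0639

CI: 0.522 ± 0.0639 = (0.458, 0.586)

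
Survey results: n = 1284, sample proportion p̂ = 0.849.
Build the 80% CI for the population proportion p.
(0.836, 0.862)

Proportion CI:
SE = √(p̂(1-p̂)/n) = √(0.849 · 0.151 / 1284) = 0.00999

z* = 1.282
Margin = z* · SE = 1.282 · 0.00999 = 0.0128

CI: 0.849 ± 0.0128 = (0.836, 0.862)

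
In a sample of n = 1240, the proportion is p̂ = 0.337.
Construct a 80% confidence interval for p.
(0.320, 0.354)

Proportion CI:
SE = √(p̂(1-p̂)/n) = √(0.337 · 0.663 / 1240) = 0.01342

z* = 1.282
Margin = z* · SE = 1.282 · 0.01342 = 0.0172

CI: 0.337 ± 0.0172 = (0.320, 0.354)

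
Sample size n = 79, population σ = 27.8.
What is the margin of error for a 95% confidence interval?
Margin of error = 6.13

Margin of error = z* · σ/√n
= 1.960 · 27.8/√79
= 1.960 · 27.8/8.8882
= 6.13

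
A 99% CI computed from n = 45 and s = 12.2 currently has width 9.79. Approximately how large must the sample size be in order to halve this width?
n ≈ 180

CI width ∝ 1/√n
To reduce width by factor 2, need √n to grow by 2 → need 2² = 4 times as many samples.

Current: n = 45, width = 9.79
New: n = 180, width ≈ 4.74

Width reduced by factor of 9.79/4.74 = 2.07.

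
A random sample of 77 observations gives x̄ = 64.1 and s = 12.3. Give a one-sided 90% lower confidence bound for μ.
μ ≥ 62.29

Lower bound (one-sided):
t* = 1.293 (one-sided for 90%)
Lower bound = x̄ - t* · s/√n = 64.1 - 1.293 · 12.3/√77 = 62.29

We are 90% confident that μ ≥ 62.29.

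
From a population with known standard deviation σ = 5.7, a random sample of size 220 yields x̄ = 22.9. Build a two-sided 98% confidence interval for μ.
(22.01, 23.79)

z-interval (σ known):
z* = 2.326 for 98% confidence

Margin of error = z* · σ/√n = 2.326 · 5.7/√220 = 0.89

CI: (22.9 - 0.89, 22.9 + 0.89) = (22.01, 23.79)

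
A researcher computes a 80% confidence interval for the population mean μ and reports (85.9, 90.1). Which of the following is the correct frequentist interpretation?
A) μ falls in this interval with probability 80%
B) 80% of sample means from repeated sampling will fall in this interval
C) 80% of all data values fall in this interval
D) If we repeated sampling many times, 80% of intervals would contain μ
D

A) Wrong — μ is fixed; the randomness lives in the interval, not in μ.
B) Wrong — coverage applies to intervals containing μ, not to future x̄ values.
C) Wrong — a CI is about the parameter μ, not individual data values.
D) Correct — this is the frequentist long-run coverage interpretation.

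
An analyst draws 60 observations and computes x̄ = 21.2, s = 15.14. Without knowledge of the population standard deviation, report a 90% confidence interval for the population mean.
(17.93, 24.47)

t-interval (σ unknown):
df = n - 1 = 59
t* = 1.671 for 90% confidence

Margin of error = t* · s/√n = 1.671 · 15.14/√60 = 3.27

CI: (17.93, 24.47)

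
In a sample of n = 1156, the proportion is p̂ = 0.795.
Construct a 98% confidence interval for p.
(0.767, 0.823)

Proportion CI:
SE = √(p̂(1-p̂)/n) = √(0.795 · 0.205 / 1156) = 0.01187

z* = 2.326
Margin = z* · SE = 2.326 · 0.01187 = 0.0276

CI: 0.795 ± 0.0276 = (0.767, 0.823)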